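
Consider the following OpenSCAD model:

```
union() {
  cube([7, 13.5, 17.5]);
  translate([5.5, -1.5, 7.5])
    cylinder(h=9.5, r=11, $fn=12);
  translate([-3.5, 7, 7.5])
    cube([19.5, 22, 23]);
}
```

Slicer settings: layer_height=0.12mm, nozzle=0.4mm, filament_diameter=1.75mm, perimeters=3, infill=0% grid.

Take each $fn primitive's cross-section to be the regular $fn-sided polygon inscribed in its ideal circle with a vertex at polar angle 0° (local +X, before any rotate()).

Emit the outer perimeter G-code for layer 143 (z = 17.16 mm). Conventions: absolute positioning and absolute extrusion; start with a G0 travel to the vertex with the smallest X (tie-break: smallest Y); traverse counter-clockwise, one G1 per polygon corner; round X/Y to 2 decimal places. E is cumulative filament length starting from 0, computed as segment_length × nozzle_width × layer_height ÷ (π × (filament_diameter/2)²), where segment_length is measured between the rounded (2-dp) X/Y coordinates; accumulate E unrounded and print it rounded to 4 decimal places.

G0 X-3.50 Y7.00 Z17.16
G1 X0.00 Y7.00 E0.0698
G1 X0.00 Y0.00 E0.2095
G1 X7.00 Y0.00 E0.3492
G1 X7.00 Y7.00 E0.4889
G1 X16.00 Y7.00 E0.6685
G1 X16.00 Y29.00 E1.1076
G1 X-3.50 Y29.00 E1.4967
G1 X-3.50 Y7.00 E1.9357

At z = 17.16 mm: the 7×13.5 cube contributes its full rectangle; the cylinder at (5.5, -1.5) is absent (z outside [7.5, 17]); the cube at (-3.5, 7) is present — its section is the full 19.5×22 rectangle; Taking the union: the regions partially overlap (shared area 45.50 mm²), so overlapping operands fuse into one piece — 1 connected region. The outline is a single polygon with 8 vertices. Extrusion per mm of travel: 0.4 × 0.12 / (π × 0.875²) = 0.019956. Accumulating E over each segment gives final E = 1.9357.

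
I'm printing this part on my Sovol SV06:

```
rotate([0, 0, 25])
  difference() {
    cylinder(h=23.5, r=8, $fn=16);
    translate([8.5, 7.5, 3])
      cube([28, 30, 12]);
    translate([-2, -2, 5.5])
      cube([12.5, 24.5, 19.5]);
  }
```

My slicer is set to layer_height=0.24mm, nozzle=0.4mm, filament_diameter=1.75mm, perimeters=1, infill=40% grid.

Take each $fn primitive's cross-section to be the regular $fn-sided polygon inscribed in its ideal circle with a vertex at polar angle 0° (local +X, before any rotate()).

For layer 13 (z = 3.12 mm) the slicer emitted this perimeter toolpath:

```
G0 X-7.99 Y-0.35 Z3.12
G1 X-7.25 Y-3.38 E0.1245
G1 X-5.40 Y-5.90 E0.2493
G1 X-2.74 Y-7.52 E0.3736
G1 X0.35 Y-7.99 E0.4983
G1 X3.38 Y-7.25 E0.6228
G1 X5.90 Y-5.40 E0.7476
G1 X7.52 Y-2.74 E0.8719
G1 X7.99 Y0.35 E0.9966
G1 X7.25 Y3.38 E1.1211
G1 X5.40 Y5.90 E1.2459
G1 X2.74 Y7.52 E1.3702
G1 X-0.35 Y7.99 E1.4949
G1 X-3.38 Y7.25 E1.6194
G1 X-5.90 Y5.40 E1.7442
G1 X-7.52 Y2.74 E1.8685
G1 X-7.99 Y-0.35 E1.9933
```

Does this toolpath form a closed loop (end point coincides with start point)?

yes

Start point (G0): (-7.99, -0.35). End point (last G1): the path returns to the start — closed.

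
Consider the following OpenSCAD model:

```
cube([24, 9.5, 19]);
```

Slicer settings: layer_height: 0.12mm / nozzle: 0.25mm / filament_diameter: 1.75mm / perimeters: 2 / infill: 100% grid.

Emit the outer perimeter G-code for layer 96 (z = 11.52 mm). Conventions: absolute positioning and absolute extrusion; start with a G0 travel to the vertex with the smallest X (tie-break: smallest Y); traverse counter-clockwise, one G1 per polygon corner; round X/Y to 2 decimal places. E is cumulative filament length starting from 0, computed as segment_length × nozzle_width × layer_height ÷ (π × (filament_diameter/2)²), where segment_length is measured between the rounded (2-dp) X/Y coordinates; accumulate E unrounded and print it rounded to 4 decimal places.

G0 X0.00 Y0.00 Z11.52
G1 X24.00 Y0.00 E0.2993
G1 X24.00 Y9.50 E0.4178
G1 X0.00 Y9.50 E0.7172
G1 X0.00 Y0.00 E0.8357

At z = 11.52 mm: the cube (footprint 24×9.5) is included at this height. The outline is a single polygon with 4 vertices. Extrusion per mm of travel: 0.25 × 0.12 / (π × 0.875²) = 0.012473. Accumulating E over each segment gives final E = 0.8357.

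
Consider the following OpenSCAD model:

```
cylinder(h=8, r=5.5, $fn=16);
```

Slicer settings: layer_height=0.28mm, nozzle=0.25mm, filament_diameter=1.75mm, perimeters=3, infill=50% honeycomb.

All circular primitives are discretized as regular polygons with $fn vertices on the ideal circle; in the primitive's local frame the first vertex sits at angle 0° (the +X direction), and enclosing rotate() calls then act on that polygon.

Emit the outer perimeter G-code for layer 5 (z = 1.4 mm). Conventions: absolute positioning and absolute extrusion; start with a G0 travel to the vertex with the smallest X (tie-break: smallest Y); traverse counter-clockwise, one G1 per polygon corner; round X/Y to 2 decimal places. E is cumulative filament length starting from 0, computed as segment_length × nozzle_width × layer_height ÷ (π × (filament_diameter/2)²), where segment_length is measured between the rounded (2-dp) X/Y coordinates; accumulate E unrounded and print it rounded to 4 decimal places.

G0 X-5.50 Y0.00 Z1.40
G1 X-5.08 Y-2.10 E0.0623
G1 X-3.89 Y-3.89 E0.1249
G1 X-2.10 Y-5.08 E0.1874
G1 X0.00 Y-5.50 E0.2498
G1 X2.10 Y-5.08 E0.3121
G1 X3.89 Y-3.89 E0.3746
G1 X5.08 Y-2.10 E0.4372
G1 X5.50 Y0.00 E0.4995
G1 X5.08 Y2.10 E0.5618
G1 X3.89 Y3.89 E0.6244
G1 X2.10 Y5.08 E0.6870
G1 X0.00 Y5.50 E0.7493
G1 X-2.10 Y5.08 E0.8116
G1 X-3.89 Y3.89 E0.8742
G1 X-5.08 Y2.10 E0.9367
G1 X-5.50 Y0.00 E0.9990

At z = 1.4 mm: the cylinder: section is a regular 16-gon, circumradius r=5.5. The outline is a single polygon with 16 vertices. Extrusion per mm of travel: 0.25 × 0.28 / (π × 0.875²) = 0.029103. Accumulating E over each segment gives final E = 0.9990.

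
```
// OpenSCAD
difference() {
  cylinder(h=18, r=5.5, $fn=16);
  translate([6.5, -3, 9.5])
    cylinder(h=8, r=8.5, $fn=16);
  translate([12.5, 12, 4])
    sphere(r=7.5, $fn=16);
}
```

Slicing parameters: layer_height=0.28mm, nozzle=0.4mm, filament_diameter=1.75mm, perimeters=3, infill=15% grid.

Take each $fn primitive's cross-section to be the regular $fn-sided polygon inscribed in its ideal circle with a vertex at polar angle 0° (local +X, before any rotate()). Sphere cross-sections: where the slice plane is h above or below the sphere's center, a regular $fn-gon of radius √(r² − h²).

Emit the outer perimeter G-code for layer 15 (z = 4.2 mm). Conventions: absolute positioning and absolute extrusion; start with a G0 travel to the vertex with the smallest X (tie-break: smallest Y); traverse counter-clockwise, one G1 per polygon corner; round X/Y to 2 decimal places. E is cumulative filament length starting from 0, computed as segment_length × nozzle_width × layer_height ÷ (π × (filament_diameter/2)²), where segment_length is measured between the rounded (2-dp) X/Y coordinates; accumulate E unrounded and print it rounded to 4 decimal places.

At z = 4.2 mm: the r=5.5 cylinder contributes a regular 16-gon of circumradius 5.5; the cylinder at (6.5, -3) is absent (z outside [9.5, 17.5]); the r=7.5 sphere at (12.5, 12) slices to a regular 16-gon of circumradius 7.497 (√(r²−h²) with h=0.2 from center); Taking the first minus the rest: starting from the r=5.5 cylinder, the r=7.5 sphere at (12.5, 12) misses the remaining region (no effect) — 1 connected region. The outline is a single polygon with 16 vertices. Extrusion per mm of travel: 0.4 × 0.28 / (π × 0.875²) = 0.046564. Accumulating E over each segment gives final E = 1.5985.

G0 X-5.50 Y0.00 Z4.20
G1 X-5.08 Y-2.10 E0.0997
G1 X-3.89 Y-3.89 E0.1998
G1 X-2.10 Y-5.08 E0.2999
G1 X0.00 Y-5.50 E0.3996
G1 X2.10 Y-5.08 E0.4993
G1 X3.89 Y-3.89 E0.5994
G1 X5.08 Y-2.10 E0.6995
G1 X5.50 Y0.00 E0.7992
G1 X5.08 Y2.10 E0.8990
G1 X3.89 Y3.89 E0.9990
G1 X2.10 Y5.08 E1.0991
G1 X0.00 Y5.50 E1.1989
G1 X-2.10 Y5.08 E1.2986
G1 X-3.89 Y3.89 E1.3987
G1 X-5.08 Y2.10 E1.4988
G1 X-5.50 Y0.00 E1.5985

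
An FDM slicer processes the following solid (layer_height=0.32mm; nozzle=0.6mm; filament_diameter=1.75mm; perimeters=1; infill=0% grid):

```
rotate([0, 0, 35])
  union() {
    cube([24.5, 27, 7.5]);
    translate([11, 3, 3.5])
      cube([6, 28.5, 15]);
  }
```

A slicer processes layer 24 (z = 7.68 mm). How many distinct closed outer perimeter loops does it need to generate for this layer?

At z = 7.68 mm: the cube is not intersected at this z (z outside [0, 7.5]); the 6×28.5 cube at (11, 3) contributes its full rectangle; Taking the union: only the 6×28.5 cube at (11, 3) is present, so the union is just that shape — 1 connected region; (whole slice rotated 35° about Z — lengths, areas and connectivity unchanged). The result has 1 disconnected region.

1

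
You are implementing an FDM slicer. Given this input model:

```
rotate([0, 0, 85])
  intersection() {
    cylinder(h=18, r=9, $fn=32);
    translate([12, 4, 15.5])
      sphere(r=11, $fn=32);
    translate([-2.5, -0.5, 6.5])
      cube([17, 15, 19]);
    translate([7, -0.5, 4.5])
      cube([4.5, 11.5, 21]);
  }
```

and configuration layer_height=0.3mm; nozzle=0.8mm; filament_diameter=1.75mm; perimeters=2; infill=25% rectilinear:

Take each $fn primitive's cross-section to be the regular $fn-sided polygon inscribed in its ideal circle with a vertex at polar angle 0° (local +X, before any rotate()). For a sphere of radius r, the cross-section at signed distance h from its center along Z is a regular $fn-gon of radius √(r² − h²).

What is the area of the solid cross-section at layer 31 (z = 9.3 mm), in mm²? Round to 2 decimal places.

At z = 9.3 mm: the r=9 cylinder contributes a regular 32-gon of circumradius 9 (area = (32/2)·9.000²·sin(360°/32) = 252.84 mm²); the r=11 sphere at (12, 4) contributes a regular 32-gon of circumradius √(11²−6.2²) = 9.086 (area = (32/2)·9.086²·sin(360°/32) = 257.71 mm²); the 17×15 cube at (-2.5, -0.5) contributes its full rectangle (area 255.00 mm²); the 4.5×11.5 cube at (7, -0.5) contributes its full rectangle (area 51.75 mm²); Keeping only the common overlap: the r=11 sphere at (12, 4) partially overlaps the r=9 cylinder; clipping to the common part keeps 47.64 mm²; the 17×15 cube at (-2.5, -0.5) partially overlaps the running intersection; clipping to the common part keeps 37.07 mm²; the 4.5×11.5 cube at (7, -0.5) partially overlaps the running intersection; clipping to the common part keeps 8.54 mm² — area = 8.54 mm²; (whole slice rotated 85° about Z — lengths, areas and connectivity unchanged). Overall, the cross-section is a single solid region. Net area = 8.54 mm².

8.54 mm²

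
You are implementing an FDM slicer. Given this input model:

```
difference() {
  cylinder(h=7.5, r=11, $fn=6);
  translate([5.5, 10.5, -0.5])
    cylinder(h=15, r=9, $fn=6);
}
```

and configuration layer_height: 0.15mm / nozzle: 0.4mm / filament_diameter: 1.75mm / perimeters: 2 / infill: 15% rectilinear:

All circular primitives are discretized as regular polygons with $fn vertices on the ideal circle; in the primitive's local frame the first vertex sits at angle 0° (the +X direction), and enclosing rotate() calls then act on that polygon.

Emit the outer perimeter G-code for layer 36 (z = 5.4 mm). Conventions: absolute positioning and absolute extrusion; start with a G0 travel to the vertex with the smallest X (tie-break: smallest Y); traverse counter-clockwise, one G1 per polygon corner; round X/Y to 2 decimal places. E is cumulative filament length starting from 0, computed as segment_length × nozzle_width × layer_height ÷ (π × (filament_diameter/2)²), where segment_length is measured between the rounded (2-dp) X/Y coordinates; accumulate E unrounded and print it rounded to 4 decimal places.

At z = 5.4 mm: the cylinder: section is a regular 6-gon, circumradius r=11; the r=9 cylinder at (5.5, 10.5) gives a regular 6-gon of circumradius 9 (constant along its height); After the difference (first − rest): starting from the r=11 cylinder, the r=9 cylinder at (5.5, 10.5) partially overlaps it — only the 57.55 mm² overlap (of its 210.44 mm²) is removed, clipping the outline — 1 connected region. The outline is a single polygon with 8 vertices. Extrusion per mm of travel: 0.4 × 0.15 / (π × 0.875²) = 0.024945. Accumulating E over each segment gives final E = 1.6467.

G0 X-11.00 Y0.00 Z5.40
G1 X-5.50 Y-9.53 E0.2745
G1 X5.50 Y-9.53 E0.5489
G1 X11.00 Y0.00 E0.8233
G1 X9.44 Y2.71 E0.9014
G1 X1.00 Y2.71 E1.1119
G1 X-2.94 Y9.53 E1.3084
G1 X-5.50 Y9.53 E1.3722
G1 X-11.00 Y0.00 E1.6467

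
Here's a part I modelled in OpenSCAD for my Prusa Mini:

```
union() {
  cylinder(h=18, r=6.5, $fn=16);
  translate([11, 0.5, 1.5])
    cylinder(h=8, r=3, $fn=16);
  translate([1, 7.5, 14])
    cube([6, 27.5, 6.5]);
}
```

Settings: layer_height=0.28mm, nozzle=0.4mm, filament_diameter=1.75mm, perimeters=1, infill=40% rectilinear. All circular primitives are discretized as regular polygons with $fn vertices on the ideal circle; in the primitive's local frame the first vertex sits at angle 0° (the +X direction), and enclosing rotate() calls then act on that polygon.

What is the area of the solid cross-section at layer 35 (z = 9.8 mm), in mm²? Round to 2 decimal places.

129.35 mm²

At z = 9.8 mm: the cylinder: section is a regular 16-gon, circumradius r=6.5 (area = (16/2)·6.500²·sin(360°/16) = 129.35 mm²); the cylinder at (11, 0.5) is absent (z outside [1.5, 9.5]); the cube at (1, 7.5) does not reach this height (z outside [14, 20.5]); Merging all regions: only the r=6.5 cylinder is present, so the union is just that shape — area = 129.35 mm². Overall, the cross-section is a single solid region. Net area = 129.35 mm².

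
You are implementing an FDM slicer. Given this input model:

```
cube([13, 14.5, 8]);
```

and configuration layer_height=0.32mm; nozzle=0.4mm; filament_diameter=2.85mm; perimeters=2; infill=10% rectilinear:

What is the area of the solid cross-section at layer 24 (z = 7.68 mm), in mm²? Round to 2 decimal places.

At z = 7.68 mm: the cube (footprint 13×14.5) is included at this height (area 188.50 mm²). Overall, the cross-section is a single solid region. Net area = 188.50 mm².

188.50 mm²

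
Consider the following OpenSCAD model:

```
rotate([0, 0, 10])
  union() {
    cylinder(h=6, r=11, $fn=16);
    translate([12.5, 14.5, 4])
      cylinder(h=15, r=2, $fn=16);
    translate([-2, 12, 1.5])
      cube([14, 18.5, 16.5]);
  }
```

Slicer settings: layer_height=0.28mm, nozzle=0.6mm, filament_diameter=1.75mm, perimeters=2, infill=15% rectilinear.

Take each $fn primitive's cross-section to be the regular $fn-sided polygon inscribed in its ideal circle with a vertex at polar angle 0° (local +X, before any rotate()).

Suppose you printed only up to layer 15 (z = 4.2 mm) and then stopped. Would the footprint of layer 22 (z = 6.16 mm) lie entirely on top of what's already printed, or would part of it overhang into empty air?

entirely on top

Compare the two slices. At z = 4.2: the r=11 cylinder contributes a regular 16-gon of circumradius 11 (area = (16/2)·11.000²·sin(360°/16) = 370.44 mm²); the r=2 cylinder at (12.5, 14.5) contributes a regular 16-gon of circumradius 2 (area = (16/2)·2.000²·sin(360°/16) = 12.25 mm²); the cube at (-2, 12) (footprint 14×18.5) is included at this height (area 259.00 mm²); Merging all regions: the regions partially overlap — summed areas 641.68 mm² minus the doubly-counted overlap 4.17 mm² gives 637.51 mm² — area = 637.51 mm²; (whole slice rotated 10° about Z — lengths, areas and connectivity unchanged). At z = 6.16: the cylinder is not intersected at this z (z outside [0, 6]); the cylinder at (12.5, 14.5): section is a regular 16-gon, circumradius r=2 (area = (16/2)·2.000²·sin(360°/16) = 12.25 mm²); the cube at (-2, 12) is present — its section is the full 14×18.5 rectangle (area 259.00 mm²); Merging all regions: the regions partially overlap — summed areas 271.25 mm² minus the doubly-counted overlap 4.17 mm² gives 267.07 mm² — area = 267.07 mm²; (rotated 10° about Z; rotation is an isometry so areas/perimeters/island counts are preserved). Checking containment: the cross-section at z = 6.16 is a subset of the cross-section at z = 4.2.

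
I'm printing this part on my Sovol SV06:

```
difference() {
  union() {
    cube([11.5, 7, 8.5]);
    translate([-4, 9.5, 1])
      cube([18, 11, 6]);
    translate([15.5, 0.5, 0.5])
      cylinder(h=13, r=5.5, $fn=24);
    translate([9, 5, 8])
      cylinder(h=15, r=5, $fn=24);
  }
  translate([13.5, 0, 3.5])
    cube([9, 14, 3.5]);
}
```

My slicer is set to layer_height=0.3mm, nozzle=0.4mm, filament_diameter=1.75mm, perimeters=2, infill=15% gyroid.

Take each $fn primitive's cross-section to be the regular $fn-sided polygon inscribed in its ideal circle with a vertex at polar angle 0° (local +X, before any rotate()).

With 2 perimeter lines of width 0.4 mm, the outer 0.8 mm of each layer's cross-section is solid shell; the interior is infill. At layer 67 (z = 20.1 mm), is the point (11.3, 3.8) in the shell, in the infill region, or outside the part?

infill

At z = 20.1 mm: the cube is not intersected at this z (z outside [0, 8.5]); the cube at (-4, 9.5) is absent (z outside [1, 7]); the cylinder at (15.5, 0.5) is absent (z outside [0.5, 13.5]); the r=5 cylinder at (9, 5) contributes a regular 24-gon of circumradius 5; Combining (union): only the r=5 cylinder at (9, 5) is present, so the union is just that shape — 1 connected region; the cube at (13.5, 0) is not intersected at this z (z outside [3.5, 7]); After the difference (first − rest): none of the subtracted shapes is present at this height, so that combined region is unchanged — 1 connected region. Overall, the cross-section is a single solid region. The nearest boundary edge runs (13.33, 2.50)→(13.83, 3.71); distance from the point to it = 2.37 mm. The point is inside the cross-section and 2.37 mm from the nearest boundary — more than the 0.8 mm shell width (2 × 0.4), so it's in the infill interior.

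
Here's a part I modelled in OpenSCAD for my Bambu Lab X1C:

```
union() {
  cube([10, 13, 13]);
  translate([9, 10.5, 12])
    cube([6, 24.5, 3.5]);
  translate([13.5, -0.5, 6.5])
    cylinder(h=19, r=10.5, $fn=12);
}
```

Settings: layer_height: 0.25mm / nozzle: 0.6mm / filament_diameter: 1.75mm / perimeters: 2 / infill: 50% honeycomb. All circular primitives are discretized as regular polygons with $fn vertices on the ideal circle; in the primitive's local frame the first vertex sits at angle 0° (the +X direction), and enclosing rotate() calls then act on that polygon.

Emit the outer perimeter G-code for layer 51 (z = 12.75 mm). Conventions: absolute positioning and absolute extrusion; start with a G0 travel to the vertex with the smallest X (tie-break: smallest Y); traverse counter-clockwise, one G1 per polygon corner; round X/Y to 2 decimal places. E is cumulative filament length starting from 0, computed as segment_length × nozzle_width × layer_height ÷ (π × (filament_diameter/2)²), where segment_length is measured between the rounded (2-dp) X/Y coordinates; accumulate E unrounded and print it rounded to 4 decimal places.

G0 X0.00 Y0.00 Z12.75
G1 X3.13 Y0.00 E0.1952
G1 X3.00 Y-0.50 E0.2274
G1 X4.41 Y-5.75 E0.5664
G1 X8.25 Y-9.59 E0.9051
G1 X13.50 Y-11.00 E1.2441
G1 X18.75 Y-9.59 E1.5831
G1 X22.59 Y-5.75 E1.9218
G1 X24.00 Y-0.50 E2.2608
G1 X22.59 Y4.75 E2.5998
G1 X18.75 Y8.59 E2.9384
G1 X13.50 Y10.00 E3.2775
G1 X10.00 Y9.06 E3.5035
G1 X10.00 Y10.50 E3.5933
G1 X15.00 Y10.50 E3.9051
G1 X15.00 Y35.00 E5.4330
G1 X9.00 Y35.00 E5.8071
G1 X9.00 Y13.00 E7.1791
G1 X0.00 Y13.00 E7.7404
G1 X0.00 Y0.00 E8.5511

At z = 12.75 mm: the cube is present — its section is the full 10×13 rectangle; the cube at (9, 10.5) (footprint 6×24.5) is included at this height; the r=10.5 cylinder at (13.5, -0.5) gives a regular 12-gon of circumradius 10.5 (constant along its height); Combining (union): the regions partially overlap (shared area 46.61 mm²), so overlapping operands fuse into one piece — 1 connected region. The outline is a single polygon with 19 vertices. Extrusion per mm of travel: 0.6 × 0.25 / (π × 0.875²) = 0.062363. Accumulating E over each segment gives final E = 8.5511.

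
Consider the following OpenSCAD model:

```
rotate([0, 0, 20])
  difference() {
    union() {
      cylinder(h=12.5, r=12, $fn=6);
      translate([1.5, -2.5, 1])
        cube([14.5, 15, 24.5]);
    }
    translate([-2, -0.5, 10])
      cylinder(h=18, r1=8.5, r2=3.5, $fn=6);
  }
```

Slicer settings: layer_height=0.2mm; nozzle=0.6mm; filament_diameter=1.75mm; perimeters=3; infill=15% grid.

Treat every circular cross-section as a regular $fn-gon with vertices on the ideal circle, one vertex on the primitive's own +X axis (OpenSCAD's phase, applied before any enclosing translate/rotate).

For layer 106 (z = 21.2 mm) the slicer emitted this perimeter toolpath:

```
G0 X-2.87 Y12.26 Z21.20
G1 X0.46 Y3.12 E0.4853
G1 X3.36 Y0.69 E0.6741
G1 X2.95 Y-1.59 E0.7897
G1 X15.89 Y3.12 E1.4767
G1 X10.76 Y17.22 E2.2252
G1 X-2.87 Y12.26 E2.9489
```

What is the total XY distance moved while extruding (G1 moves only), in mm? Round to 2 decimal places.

Sum the Euclidean lengths of each G1 segment: total = 59.11 mm.

59.11 mm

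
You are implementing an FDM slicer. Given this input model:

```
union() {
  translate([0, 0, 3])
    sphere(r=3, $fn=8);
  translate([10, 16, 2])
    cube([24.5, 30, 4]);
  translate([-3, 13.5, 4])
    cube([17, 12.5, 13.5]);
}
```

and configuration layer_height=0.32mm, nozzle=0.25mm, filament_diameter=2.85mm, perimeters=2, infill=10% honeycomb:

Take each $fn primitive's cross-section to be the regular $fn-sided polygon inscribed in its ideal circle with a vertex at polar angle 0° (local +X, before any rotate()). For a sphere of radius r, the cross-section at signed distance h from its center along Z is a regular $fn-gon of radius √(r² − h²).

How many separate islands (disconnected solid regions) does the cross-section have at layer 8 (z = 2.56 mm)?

At z = 2.56 mm: the sphere: section is a regular 8-gon, circumradius = √(r²−h²) = √(3²−0.44²) = 2.968; the cube at (10, 16) (footprint 24.5×30) is included at this height; the cube at (-3, 13.5) is not intersected at this z (z outside [4, 17.5]); Merging all regions: the 2 present regions are separate (no shared area or edge), so areas and boundary lengths simply add and each stays a separate island — 2 connected regions. Overall, the cross-section has 2 separate islands. Island count = 2.

2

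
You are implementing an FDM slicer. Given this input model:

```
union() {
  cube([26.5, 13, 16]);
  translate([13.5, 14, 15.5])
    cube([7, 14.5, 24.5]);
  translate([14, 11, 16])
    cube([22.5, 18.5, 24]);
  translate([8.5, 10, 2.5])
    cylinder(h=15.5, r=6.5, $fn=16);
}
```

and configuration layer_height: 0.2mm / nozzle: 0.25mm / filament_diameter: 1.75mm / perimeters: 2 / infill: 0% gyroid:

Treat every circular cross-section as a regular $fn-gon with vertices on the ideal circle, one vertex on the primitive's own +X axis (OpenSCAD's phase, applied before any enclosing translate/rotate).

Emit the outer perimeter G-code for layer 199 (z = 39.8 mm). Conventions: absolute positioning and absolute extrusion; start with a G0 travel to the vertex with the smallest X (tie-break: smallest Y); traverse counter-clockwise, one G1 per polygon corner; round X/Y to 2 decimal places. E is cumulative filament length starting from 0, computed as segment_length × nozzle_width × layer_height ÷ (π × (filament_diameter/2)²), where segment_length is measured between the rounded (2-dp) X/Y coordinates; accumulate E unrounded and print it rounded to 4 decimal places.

G0 X13.50 Y14.00 Z39.80
G1 X14.00 Y14.00 E0.0104
G1 X14.00 Y11.00 E0.0728
G1 X36.50 Y11.00 E0.5405
G1 X36.50 Y29.50 E0.9250
G1 X14.00 Y29.50 E1.3928
G1 X14.00 Y28.50 E1.4136
G1 X13.50 Y28.50 E1.4239
G1 X13.50 Y14.00 E1.7254

At z = 39.8 mm: the cube does not reach this height (z outside [0, 16]); the cube at (13.5, 14) is present — its section is the full 7×14.5 rectangle; the cube at (14, 11) is present — its section is the full 22.5×18.5 rectangle; the cylinder at (8.5, 10) is absent (z outside [2.5, 18]); Combining (union): the regions partially overlap (shared area 94.25 mm²), so overlapping operands fuse into one piece — 1 connected region. The outline is a single polygon with 8 vertices. Extrusion per mm of travel: 0.25 × 0.2 / (π × 0.875²) = 0.020788. Accumulating E over each segment gives final E = 1.7254.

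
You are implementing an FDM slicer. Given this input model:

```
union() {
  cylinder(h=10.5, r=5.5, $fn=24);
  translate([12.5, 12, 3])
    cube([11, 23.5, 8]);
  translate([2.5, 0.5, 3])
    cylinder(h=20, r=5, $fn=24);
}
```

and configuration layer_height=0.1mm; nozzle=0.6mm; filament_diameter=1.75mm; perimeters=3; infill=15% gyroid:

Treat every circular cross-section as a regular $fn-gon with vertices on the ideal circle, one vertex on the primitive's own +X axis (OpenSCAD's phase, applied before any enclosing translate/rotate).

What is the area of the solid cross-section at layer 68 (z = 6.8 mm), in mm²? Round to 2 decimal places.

371.17 mm²

At z = 6.8 mm: the cylinder: section is a regular 24-gon, circumradius r=5.5 (area = (24/2)·5.500²·sin(360°/24) = 93.95 mm²); the 11×23.5 cube at (12.5, 12) contributes its full rectangle (area 258.50 mm²); the r=5 cylinder at (2.5, 0.5) contributes a regular 24-gon of circumradius 5 (area = (24/2)·5.000²·sin(360°/24) = 77.65 mm²); Merging all regions: the regions partially overlap — summed areas 430.10 mm² minus the doubly-counted overlap 58.93 mm² gives 371.17 mm² — area = 371.17 mm². Overall, the cross-section has 2 separate islands. Net area = 371.17 mm².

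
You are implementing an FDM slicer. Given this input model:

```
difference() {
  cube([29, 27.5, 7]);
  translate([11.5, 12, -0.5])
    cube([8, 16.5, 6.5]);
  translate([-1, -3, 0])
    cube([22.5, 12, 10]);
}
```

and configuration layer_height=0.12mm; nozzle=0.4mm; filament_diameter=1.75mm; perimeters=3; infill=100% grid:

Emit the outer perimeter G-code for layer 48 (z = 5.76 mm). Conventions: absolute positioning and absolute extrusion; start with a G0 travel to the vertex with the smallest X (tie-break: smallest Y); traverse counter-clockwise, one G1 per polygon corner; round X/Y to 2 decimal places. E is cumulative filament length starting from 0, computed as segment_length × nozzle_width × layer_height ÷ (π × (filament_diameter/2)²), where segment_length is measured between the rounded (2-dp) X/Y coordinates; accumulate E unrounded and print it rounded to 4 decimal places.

G0 X0.00 Y9.00 Z5.76
G1 X21.50 Y9.00 E0.4291
G1 X21.50 Y0.00 E0.6087
G1 X29.00 Y0.00 E0.7583
G1 X29.00 Y27.50 E1.3071
G1 X19.50 Y27.50 E1.4967
G1 X19.50 Y12.00 E1.8060
G1 X11.50 Y12.00 E1.9657
G1 X11.50 Y27.50 E2.2750
G1 X0.00 Y27.50 E2.5045
G1 X0.00 Y9.00 E2.8737

At z = 5.76 mm: the 29×27.5 cube contributes its full rectangle; the cube at (11.5, 12) is present — its section is the full 8×16.5 rectangle; the cube at (-1, -3) is present — its section is the full 22.5×12 rectangle; After the difference (first − rest): starting from the 29×27.5 cube, the 8×16.5 cube at (11.5, 12) partially overlaps it — only the 124.00 mm² overlap (of its 132.00 mm²) is removed, clipping the outline; the 22.5×12 cube at (-1, -3) partially overlaps it — only the 193.50 mm² overlap (of its 270.00 mm²) is removed, clipping the outline — 1 connected region. The outline is a single polygon with 10 vertices. Extrusion per mm of travel: 0.4 × 0.12 / (π × 0.875²) = 0.019956. Accumulating E over each segment gives final E = 2.8737.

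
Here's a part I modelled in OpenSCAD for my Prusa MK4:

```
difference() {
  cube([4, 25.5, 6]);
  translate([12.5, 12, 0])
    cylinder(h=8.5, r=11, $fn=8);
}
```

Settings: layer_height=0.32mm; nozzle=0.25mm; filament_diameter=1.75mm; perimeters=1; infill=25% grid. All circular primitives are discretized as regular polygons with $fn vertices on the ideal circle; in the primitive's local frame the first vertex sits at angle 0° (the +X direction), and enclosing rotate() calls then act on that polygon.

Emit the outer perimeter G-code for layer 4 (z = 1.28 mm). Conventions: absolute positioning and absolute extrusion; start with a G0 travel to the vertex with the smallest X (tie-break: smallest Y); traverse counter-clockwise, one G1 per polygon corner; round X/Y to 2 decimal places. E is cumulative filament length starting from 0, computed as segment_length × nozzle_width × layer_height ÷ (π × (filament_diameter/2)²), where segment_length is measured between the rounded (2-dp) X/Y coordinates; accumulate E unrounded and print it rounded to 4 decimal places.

G0 X0.00 Y0.00 Z1.28
G1 X4.00 Y0.00 E0.1330
G1 X4.00 Y5.96 E0.3313
G1 X1.50 Y12.00 E0.5487
G1 X4.00 Y18.04 E0.7661
G1 X4.00 Y25.50 E1.0142
G1 X0.00 Y25.50 E1.1473
G1 X0.00 Y0.00 E1.9954

At z = 1.28 mm: the cube (footprint 4×25.5) is included at this height; the r=11 cylinder at (12.5, 12) contributes a regular 8-gon of circumradius 11; Subtracting the remaining from the first: starting from the 4×25.5 cube, the r=11 cylinder at (12.5, 12) partially overlaps it — only the 15.09 mm² overlap (of its 342.24 mm²) is removed, clipping the outline — 1 connected region. The outline is a single polygon with 7 vertices. Extrusion per mm of travel: 0.25 × 0.32 / (π × 0.875²) = 0.033260. Accumulating E over each segment gives final E = 1.9954.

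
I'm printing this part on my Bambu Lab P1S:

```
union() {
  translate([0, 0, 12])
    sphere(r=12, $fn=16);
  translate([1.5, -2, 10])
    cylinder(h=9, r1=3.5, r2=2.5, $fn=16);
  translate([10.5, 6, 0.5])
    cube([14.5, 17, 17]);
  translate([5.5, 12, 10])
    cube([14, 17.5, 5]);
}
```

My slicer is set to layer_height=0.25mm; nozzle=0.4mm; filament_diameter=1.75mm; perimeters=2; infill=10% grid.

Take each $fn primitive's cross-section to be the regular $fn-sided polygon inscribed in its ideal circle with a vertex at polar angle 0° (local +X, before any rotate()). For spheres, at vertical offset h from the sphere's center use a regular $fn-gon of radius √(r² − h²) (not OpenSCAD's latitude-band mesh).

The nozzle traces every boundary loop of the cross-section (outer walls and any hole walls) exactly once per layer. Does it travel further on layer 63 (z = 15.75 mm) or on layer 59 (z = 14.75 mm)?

layer 59 (z = 14.75 mm)

Layer 63 (z = 15.75): the r=12 sphere slices to a regular 16-gon of circumradius 11.399 (√(r²−h²) with h=3.75 from center) (perimeter = 2·16·11.399·sin(180°/16) = 71.16 mm); the cone at (1.5, -2) contributes a regular 16-gon of circumradius 2.861 (interpolated between r1=3.5 and r2=2.5 at t=0.639) (perimeter = 2·16·2.861·sin(180°/16) = 17.86 mm); the 14.5×17 cube at (10.5, 6) contributes its full rectangle (perimeter 63.00 mm); the cube at (5.5, 12) is absent (z outside [10, 15]); Combining (union): the regions partially overlap (shared area 25.06 mm²), so the edge portions inside another operand are dropped and the merged outline is re-measured after clipping — boundary = 134.16 mm. So its perimeter = 134.16 mm. Layer 59 (z = 14.75): the sphere: section is a regular 16-gon, circumradius = √(r²−h²) = √(12²−2.75²) = 11.681 (perimeter = 2·16·11.681·sin(180°/16) = 72.92 mm); the cone at (1.5, -2) (r1=3.5→r2=2.5) has section circumradius 2.972 here — a regular 16-gon (perimeter = 2·16·2.972·sin(180°/16) = 18.56 mm); the cube at (10.5, 6) (footprint 14.5×17) is included at this height (perimeter 63.00 mm); the 14×17.5 cube at (5.5, 12) contributes its full rectangle (perimeter 63.00 mm); Merging all regions: the regions partially overlap (shared area 126.05 mm²), so the edge portions inside another operand are dropped and the merged outline is re-measured after clipping — boundary = 158.92 mm. So its perimeter = 158.92 mm. Layer 59 is larger (158.92 vs 134.16 mm).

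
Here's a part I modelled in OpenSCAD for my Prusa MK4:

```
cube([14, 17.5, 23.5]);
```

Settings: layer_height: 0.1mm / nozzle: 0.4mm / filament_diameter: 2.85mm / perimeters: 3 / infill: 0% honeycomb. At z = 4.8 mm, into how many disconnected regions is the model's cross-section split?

At z = 4.8 mm: the cube (footprint 14×17.5) is included at this height. The result has 1 disconnected region.

1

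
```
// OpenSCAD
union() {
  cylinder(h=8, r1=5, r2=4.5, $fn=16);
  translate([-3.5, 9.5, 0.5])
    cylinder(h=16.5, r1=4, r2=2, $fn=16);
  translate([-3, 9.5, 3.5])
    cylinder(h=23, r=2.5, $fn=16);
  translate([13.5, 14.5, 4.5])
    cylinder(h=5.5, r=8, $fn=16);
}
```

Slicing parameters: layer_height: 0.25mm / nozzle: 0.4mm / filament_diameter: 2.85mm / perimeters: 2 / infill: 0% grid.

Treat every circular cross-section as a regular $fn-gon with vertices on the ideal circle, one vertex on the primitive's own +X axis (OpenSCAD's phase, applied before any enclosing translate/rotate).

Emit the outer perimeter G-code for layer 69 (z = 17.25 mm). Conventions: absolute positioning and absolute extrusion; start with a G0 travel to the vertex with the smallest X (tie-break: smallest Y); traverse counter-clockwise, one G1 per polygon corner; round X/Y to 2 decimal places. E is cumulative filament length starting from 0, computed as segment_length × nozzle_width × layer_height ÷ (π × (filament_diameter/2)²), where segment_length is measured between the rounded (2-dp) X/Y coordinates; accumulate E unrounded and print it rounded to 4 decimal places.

G0 X-5.50 Y9.50 Z17.25
G1 X-5.31 Y8.54 E0.0153
G1 X-4.77 Y7.73 E0.0306
G1 X-3.96 Y7.19 E0.0459
G1 X-3.00 Y7.00 E0.0612
G1 X-2.04 Y7.19 E0.0765
G1 X-1.23 Y7.73 E0.0918
G1 X-0.69 Y8.54 E0.1071
G1 X-0.50 Y9.50 E0.1224
G1 X-0.69 Y10.46 E0.1377
G1 X-1.23 Y11.27 E0.1530
G1 X-2.04 Y11.81 E0.1683
G1 X-3.00 Y12.00 E0.1836
G1 X-3.96 Y11.81 E0.1989
G1 X-4.77 Y11.27 E0.2142
G1 X-5.31 Y10.46 E0.2295
G1 X-5.50 Y9.50 E0.2448

At z = 17.25 mm: the cone does not reach this height (z outside [0, 8]); the cone at (-3.5, 9.5) is absent (z outside [0.5, 17]); the cylinder at (-3, 9.5): section is a regular 16-gon, circumradius r=2.5; the cylinder at (13.5, 14.5) does not reach this height (z outside [4.5, 10]); Taking the union: only the r=2.5 cylinder at (-3, 9.5) is present, so the union is just that shape — 1 connected region. The outline is a single polygon with 16 vertices. Extrusion per mm of travel: 0.4 × 0.25 / (π × 1.425²) = 0.015675. Accumulating E over each segment gives final E = 0.2448.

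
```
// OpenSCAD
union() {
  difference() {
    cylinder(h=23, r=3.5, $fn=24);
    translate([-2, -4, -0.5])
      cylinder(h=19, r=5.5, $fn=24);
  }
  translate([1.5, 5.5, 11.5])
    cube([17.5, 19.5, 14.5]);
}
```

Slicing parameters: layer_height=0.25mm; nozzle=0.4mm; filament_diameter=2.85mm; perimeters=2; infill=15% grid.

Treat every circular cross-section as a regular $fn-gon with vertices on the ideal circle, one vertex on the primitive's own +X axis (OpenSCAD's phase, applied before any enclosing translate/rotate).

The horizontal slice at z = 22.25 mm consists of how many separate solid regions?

At z = 22.25 mm: the r=3.5 cylinder gives a regular 24-gon of circumradius 3.5 (constant along its height); the cylinder at (-2, -4) does not reach this height (z outside [-0.5, 18.5]); Taking the first minus the rest: none of the subtracted shapes is present at this height, so the r=3.5 cylinder is unchanged — 1 connected region; the 17.5×19.5 cube at (1.5, 5.5) contributes its full rectangle; Taking the union: the 2 present regions are separate (no shared area or edge), so areas and boundary lengths simply add and each stays a separate island — 2 connected regions. The result has 2 disconnected regions.

2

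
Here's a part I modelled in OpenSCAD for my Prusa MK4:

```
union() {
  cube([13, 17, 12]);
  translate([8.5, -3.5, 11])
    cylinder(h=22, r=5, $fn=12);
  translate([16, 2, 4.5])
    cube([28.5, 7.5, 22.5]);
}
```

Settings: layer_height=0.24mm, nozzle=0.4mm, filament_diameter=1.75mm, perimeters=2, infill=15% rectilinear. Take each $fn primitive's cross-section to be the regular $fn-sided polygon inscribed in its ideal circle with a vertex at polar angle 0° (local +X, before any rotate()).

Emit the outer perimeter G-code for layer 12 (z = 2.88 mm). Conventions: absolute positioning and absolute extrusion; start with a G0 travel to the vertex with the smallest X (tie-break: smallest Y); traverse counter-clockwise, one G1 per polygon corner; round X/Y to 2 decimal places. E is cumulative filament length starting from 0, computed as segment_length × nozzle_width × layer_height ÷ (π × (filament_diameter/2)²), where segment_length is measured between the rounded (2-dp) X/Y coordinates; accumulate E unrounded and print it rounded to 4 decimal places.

G0 X0.00 Y0.00 Z2.88
G1 X13.00 Y0.00 E0.5189
G1 X13.00 Y17.00 E1.1974
G1 X0.00 Y17.00 E1.7162
G1 X0.00 Y0.00 E2.3947

At z = 2.88 mm: the 13×17 cube contributes its full rectangle; the cylinder at (8.5, -3.5) does not reach this height (z outside [11, 33]); the cube at (16, 2) is absent (z outside [4.5, 27]); Merging all regions: only the 13×17 cube is present, so the union is just that shape — 1 connected region. The outline is a single polygon with 4 vertices. Extrusion per mm of travel: 0.4 × 0.24 / (π × 0.875²) = 0.039912. Accumulating E over each segment gives final E = 2.3947.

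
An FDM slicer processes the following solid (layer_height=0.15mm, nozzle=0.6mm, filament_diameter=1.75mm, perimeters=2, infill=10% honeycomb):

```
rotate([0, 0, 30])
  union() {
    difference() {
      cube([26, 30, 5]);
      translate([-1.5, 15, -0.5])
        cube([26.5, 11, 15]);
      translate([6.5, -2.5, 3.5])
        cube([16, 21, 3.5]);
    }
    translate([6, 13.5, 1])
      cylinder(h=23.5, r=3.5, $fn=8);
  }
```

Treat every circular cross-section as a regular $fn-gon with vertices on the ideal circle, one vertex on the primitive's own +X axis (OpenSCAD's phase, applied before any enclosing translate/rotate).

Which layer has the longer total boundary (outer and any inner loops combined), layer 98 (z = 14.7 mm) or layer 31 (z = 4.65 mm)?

layer 31 (z = 4.65 mm)

Layer 98 (z = 14.7): the cube is absent (z outside [0, 5]); the cube at (-1.5, 15) does not reach this height (z outside [-0.5, 14.5]); the cube at (6.5, -2.5) is absent (z outside [3.5, 7]); Subtracting the remaining from the first: the first operand is absent here, so nothing remains; the r=3.5 cylinder at (6, 13.5) contributes a regular 8-gon of circumradius 3.5 (perimeter = 2·8·3.500·sin(180°/8) = 21.43 mm); Taking the union: only the r=3.5 cylinder at (6, 13.5) is present, so the union is just that shape — boundary = 21.43 mm; (rotated 30° about Z; rotation is an isometry so areas/perimeters/island counts are preserved). So its perimeter = 21.43 mm. Layer 31 (z = 4.65): the cube is present — its section is the full 26×30 rectangle (perimeter 112.00 mm); the 26.5×11 cube at (-1.5, 15) contributes its full rectangle (perimeter 75.00 mm); the cube at (6.5, -2.5) is present — its section is the full 16×21 rectangle (perimeter 74.00 mm); After the difference (first − rest): starting from the 26×30 cube, the 26.5×11 cube at (-1.5, 15) partially overlaps it — only the 275.00 mm² overlap (of its 291.50 mm²) is removed, clipping the outline; the 16×21 cube at (6.5, -2.5) partially overlaps it — only the 240.00 mm² overlap (of its 336.00 mm²) is removed, clipping the outline — boundary = 160.00 mm; the r=3.5 cylinder at (6, 13.5) contributes a regular 8-gon of circumradius 3.5 (perimeter = 2·8·3.500·sin(180°/8) = 21.43 mm); Taking the union: the regions partially overlap (shared area 15.89 mm²), so the edge portions inside another operand are dropped and the merged outline is re-measured after clipping — boundary = 165.74 mm; (whole slice rotated 30° about Z — lengths, areas and connectivity unchanged). So its perimeter = 165.74 mm. Layer 31 is larger (165.74 vs 21.43 mm).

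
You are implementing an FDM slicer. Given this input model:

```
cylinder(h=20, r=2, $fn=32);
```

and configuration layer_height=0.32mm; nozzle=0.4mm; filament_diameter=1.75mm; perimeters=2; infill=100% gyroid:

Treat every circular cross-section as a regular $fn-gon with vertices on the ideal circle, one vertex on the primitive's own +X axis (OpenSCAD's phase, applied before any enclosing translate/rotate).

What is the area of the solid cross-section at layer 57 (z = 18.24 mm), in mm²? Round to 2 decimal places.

12.49 mm²

At z = 18.24 mm: the r=2 cylinder contributes a regular 32-gon of circumradius 2 (area = (32/2)·2.000²·sin(360°/32) = 12.49 mm²). Overall, the cross-section is a single solid region. Net area = 12.49 mm².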